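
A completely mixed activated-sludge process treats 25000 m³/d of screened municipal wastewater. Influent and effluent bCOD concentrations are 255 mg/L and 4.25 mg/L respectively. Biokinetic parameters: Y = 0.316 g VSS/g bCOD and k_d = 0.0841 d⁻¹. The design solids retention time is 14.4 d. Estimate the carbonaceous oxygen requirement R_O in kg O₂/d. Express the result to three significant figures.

The observed yield is Y_obs = Y/(1 + k_d·θ_c) = 0.316 / (1 + 0.0841 × 14.4) = 0.316 / 2.211 = 0.1429 g VSS per g bCOD removed.
Substrate removed = Q·(S₀ − S) = 25000 m³/d × (255 − 4.25) g/m³ = 6.27×10^6 g/d = 6269 kg/d.
P_X = Y_obs·Q·(S₀ − S) = 0.1429 × 6269 = 895.9 kg VSS/d.
R_O = Q·(S₀ − S) − 1.42·P_X = 6269 − 1.42 × 895.9 = 4997 kg O₂/d.

R_O ≈ 5000 kg O₂/d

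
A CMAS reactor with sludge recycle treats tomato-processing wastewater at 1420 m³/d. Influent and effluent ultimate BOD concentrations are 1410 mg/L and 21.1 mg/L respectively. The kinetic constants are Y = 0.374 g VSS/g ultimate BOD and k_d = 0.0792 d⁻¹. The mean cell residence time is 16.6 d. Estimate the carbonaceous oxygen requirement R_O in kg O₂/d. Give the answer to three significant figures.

Y_obs = Y / (1 + k_d θ_c) = 0.374 / (1 + 0.0792 × 16.6) = 0.374 / 2.315 = 0.1616.
Mass of ultimate BOD removed per day: Q(S₀ − S) = 1420 × 1389 g/m³ = 1972 kg/d.
Net sludge production P_X = 0.1616 × 1972 = 318.7 kg VSS/d.
Carbonaceous O₂ demand = substrate oxidised − cell-mass equivalent = 1972 − 1.42 × 318.7 = 1520 kg O₂/d.

R_O ≈ 1520 kg O₂/d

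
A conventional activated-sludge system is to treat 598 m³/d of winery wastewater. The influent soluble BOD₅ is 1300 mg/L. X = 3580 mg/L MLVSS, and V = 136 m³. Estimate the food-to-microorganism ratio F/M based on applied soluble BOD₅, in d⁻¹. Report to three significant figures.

F/M ≈ 1.60 d⁻¹

Food-to-microorganism ratio F/M = Q S₀ / (V X) = 598 × 1300 / (136.0 × 3580) = 1.597 d⁻¹.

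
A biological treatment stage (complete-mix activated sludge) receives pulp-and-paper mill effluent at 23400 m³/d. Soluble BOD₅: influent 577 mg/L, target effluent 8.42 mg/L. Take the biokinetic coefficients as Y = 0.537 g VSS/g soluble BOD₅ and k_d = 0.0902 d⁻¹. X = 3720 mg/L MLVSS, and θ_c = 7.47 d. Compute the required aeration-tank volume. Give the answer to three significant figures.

V ≈ 8570 m³

Rearranging the biomass balance for a CMAS with decay, V = Y·Q·ΔS·θ_c / [X·(1+k_d θ_c)] = 0.537 × 23400 × (577 − 8.42) × 7.47 / [3720 × (1 + 0.0902 × 7.47)] = 5.34×10^7 / 6227 = 8572 m³.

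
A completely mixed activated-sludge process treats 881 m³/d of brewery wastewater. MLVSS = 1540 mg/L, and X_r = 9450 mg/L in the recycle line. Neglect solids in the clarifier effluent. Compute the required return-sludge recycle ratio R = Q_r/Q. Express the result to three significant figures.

R ≈ 0.195

Solids balance on the clarifier gives (1+R)X = R·X_r, so R = X/(X_r − X) = 1540 / (9450 − 1540) = 0.1947.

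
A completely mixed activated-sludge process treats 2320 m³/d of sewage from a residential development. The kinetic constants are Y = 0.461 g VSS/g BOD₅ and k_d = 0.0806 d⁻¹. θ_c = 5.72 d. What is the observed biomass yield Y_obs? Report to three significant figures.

The observed yield is Y_obs = Y/(1 + k_d·θ_c) = 0.461 / (1 + 0.0806 × 5.72) = 0.461 / 1.461 = 0.3155 g VSS per g BOD₅ removed.

Y_obs ≈ 0.316 g VSS/g BOD₅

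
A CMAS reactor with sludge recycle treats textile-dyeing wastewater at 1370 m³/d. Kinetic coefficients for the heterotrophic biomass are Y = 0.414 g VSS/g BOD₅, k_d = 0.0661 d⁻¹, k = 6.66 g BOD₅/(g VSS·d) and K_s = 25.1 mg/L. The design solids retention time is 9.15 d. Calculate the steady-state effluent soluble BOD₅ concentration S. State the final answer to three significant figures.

For a completely mixed reactor with recycle the Lawrence–McCarty relation gives S = K_s·(1 + k_d·θ_c) / [θ_c·(Y·k − k_d) − 1] = 25.1 × (1 + 0.0661 × 9.15) / [9.15 × (0.414 × 6.66 − 0.0661) − 1] = 40.28 / 23.62 = 1.705 mg/L.

S ≈ 1.71 mg/L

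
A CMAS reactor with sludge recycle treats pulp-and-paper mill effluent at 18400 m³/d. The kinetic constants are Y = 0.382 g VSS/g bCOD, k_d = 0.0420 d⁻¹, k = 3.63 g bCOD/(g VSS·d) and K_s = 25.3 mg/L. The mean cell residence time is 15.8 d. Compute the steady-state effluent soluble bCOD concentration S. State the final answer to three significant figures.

From the Monod/SRT balance for a CMAS, S = K_s·(1+k_d θ_c)/[θ_c·(Y k − k_d) − 1] = 25.3 × (1 + 0.0420 × 15.8) / [15.8 × (0.382 × 3.63 − 0.0420) − 1] = 42.09 / 20.25 = 2.079 mg/L.

S ≈ 2.08 mg/L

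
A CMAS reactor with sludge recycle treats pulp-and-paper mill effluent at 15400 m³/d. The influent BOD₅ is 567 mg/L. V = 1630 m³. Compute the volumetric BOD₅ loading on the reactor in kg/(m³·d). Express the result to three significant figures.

L_v ≈ 5.36 kg BOD₅/(m³·d)

Applied BOD₅ load per unit volume = Q·S₀/V = (15400 × 567/1000)/1630 = 5.357 kg BOD₅·m⁻³·d⁻¹.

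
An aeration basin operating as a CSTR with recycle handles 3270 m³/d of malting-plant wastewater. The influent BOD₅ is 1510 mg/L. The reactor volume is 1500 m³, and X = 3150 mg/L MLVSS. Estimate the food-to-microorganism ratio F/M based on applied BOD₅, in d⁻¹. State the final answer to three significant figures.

Food-to-microorganism ratio F/M = Q S₀ / (V X) = 3270 × 1510 / (1500 × 3150) = 1.045 d⁻¹.

F/M ≈ 1.05 d⁻¹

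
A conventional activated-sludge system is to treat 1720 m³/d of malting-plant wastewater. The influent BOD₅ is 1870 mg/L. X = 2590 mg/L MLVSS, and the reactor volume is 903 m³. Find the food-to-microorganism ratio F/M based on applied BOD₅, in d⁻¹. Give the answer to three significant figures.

F/M = Q·S₀ / (V·X) = 1720 × 1870 / (903.0 × 2590) = 1.375 g BOD₅·(g VSS·d)⁻¹.

F/M ≈ 1.38 d⁻¹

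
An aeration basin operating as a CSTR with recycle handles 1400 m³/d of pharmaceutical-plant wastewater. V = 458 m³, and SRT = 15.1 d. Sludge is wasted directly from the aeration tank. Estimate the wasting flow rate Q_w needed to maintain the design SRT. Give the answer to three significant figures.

Q_w ≈ 30.3 m³/d

For wasting at MLVSS concentration, Q_w = V/θ_c = 458.0/15.1 = 30.33 m³/d.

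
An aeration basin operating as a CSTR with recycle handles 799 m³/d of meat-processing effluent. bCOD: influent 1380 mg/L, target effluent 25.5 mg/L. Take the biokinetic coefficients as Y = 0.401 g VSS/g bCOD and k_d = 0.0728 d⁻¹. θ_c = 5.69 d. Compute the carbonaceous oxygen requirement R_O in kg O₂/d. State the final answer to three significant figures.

The observed yield is Y_obs = Y/(1 + k_d·θ_c) = 0.401 / (1 + 0.0728 × 5.69) = 0.401 / 1.414 = 0.2835 g VSS per g bCOD removed.
Mass of bCOD removed per day: Q(S₀ − S) = 799 × 1354 g/m³ = 1082 kg/d.
Net sludge production P_X = 0.2835 × 1082 = 306.9 kg VSS/d.
Carbonaceous O₂ demand = substrate oxidised − cell-mass equivalent = 1082 − 1.42 × 306.9 = 646.5 kg O₂/d.

R_O ≈ 646 kg O₂/d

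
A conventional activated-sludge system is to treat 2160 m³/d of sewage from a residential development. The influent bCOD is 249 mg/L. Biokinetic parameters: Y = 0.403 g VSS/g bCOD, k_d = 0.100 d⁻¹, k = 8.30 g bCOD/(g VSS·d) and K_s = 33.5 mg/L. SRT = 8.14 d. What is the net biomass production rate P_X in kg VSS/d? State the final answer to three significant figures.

Effluent substrate depends only on kinetics and SRT: S = K_s(1 + k_d θ_c) / [θ_c(Yk − k_d) − 1] = 33.5 × (1 + 0.100 × 8.14) / [8.14 × (0.403 × 8.30 − 0.100) − 1] = 60.77 / 25.41 = 2.391 mg/L.
Correct the yield for decay: Y_obs = Y/(1 + k_d θ_c) = 0.403 / (1 + 0.100 × 8.14) = 0.403 / 1.814 = 0.2222.
Substrate removed = Q·(S₀ − S) = 2160 m³/d × (249 − 2.39) g/m³ = 5.33×10^5 g/d = 532.7 kg/d.
So the net sludge growth is P_X = 0.2222 × 532.7 = 118.3 kg VSS/d.

P_X ≈ 118 kg VSS/d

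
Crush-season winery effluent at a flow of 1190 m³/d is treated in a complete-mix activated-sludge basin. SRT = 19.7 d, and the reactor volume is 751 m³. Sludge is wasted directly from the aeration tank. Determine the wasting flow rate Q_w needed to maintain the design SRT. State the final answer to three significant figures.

Wasting from the aeration tank: Q_w = V / θ_c = 751.0 / 19.7 = 38.12 m³/d.

Q_w ≈ 38.1 m³/d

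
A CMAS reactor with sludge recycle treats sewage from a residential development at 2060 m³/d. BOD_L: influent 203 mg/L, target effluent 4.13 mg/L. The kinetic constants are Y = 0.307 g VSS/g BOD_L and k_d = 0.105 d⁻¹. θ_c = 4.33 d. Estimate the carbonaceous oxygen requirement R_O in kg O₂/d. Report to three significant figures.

R_O ≈ 287 kg O₂/d

Y_obs = Y / (1 + k_d θ_c) = 0.307 / (1 + 0.105 × 4.33) = 0.307 / 1.455 = 0.2110.
Mass of BOD_L removed per day: Q(S₀ − S) = 2060 × 198.9 g/m³ = 409.7 kg/d.
Biomass synthesised: P_X = Y_obs × 409.7 = 86.46 kg VSS/d.
Carbonaceous O₂ demand = substrate oxidised − cell-mass equivalent = 409.7 − 1.42 × 86.46 = 286.9 kg O₂/d.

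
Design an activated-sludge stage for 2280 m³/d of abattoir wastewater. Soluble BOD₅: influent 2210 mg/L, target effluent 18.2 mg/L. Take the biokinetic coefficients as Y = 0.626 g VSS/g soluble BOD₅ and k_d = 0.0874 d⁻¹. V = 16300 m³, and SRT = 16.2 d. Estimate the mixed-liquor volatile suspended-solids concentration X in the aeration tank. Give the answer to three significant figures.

X ≈ 1290 mg/L

X = Y·Q·ΔS·θ_c / [V·(1 + k_d θ_c)] = 0.626 × 2280 × (2210 − 18.2) × 16.2 / [16300 × (1 + 0.0874 × 16.2)] = 1287 mg/L.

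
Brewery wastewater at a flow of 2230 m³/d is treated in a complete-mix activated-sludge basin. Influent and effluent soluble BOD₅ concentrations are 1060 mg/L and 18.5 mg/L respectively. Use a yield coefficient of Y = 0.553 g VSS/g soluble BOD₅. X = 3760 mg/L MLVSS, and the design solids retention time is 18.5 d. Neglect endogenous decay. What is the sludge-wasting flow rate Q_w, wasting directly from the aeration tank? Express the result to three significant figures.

Q_w ≈ 342 m³/d

With k_d = 0 the design equation reduces to V = Y Q (S₀−S) θ_c / X = 0.553 × 2230 × (1060 − 18.5) × 18.5 / 3760 = 6319 m³.
With mixed-liquor wasting, θ_c = V/Q_w, so Q_w = V/θ_c = 6319/18.5 = 341.6 m³/d.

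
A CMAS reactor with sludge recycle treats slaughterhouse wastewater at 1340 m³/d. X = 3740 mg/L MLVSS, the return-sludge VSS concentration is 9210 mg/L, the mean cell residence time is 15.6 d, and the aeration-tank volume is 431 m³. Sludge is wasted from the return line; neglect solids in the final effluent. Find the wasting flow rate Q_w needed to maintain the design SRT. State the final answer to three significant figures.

Wasting from the return line (neglecting effluent solids): Q_w = V·X / (θ_c·X_r) = 431.0 × 3740 / (15.6 × 9210) = 11.22 m³/d.

Q_w ≈ 11.2 m³/d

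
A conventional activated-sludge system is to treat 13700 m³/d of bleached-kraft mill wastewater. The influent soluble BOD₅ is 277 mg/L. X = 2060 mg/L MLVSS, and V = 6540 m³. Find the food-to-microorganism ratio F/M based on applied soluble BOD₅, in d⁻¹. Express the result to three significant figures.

Food-to-microorganism ratio F/M = Q S₀ / (V X) = 13700 × 277 / (6540 × 2060) = 0.2817 d⁻¹.

F/M ≈ 0.282 d⁻¹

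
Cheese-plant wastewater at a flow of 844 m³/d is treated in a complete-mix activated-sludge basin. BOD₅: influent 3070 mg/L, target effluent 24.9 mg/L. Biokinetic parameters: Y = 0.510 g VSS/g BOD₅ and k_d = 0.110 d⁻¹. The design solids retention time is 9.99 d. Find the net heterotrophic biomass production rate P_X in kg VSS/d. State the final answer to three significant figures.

The observed yield is Y_obs = Y/(1 + k_d·θ_c) = 0.510 / (1 + 0.110 × 9.99) = 0.510 / 2.099 = 0.2430 g VSS per g BOD₅ removed.
Mass of BOD₅ removed per day: Q(S₀ − S) = 844 × 3045 g/m³ = 2570 kg/d.
P_X = Y_obs · Q(S₀ − S) = 0.2430 × 2570 = 624.5 kg VSS/d.

P_X ≈ 624 kg VSS/d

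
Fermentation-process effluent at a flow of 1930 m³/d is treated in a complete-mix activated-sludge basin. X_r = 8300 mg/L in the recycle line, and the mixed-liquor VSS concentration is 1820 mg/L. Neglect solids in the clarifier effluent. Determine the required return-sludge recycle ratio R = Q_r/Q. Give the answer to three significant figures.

R ≈ 0.281

R = Q_r/Q = X/(X_r − X) = 1820 / (8300 − 1820) = 0.2809.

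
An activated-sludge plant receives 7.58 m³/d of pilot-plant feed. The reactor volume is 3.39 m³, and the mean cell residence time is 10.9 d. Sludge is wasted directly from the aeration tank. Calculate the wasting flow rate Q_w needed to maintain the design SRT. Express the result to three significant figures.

With mixed-liquor wasting, θ_c = V/Q_w, so Q_w = V/θ_c = 3.390/10.9 = 0.3110 m³/d.

Q_w ≈ 0.311 m³/d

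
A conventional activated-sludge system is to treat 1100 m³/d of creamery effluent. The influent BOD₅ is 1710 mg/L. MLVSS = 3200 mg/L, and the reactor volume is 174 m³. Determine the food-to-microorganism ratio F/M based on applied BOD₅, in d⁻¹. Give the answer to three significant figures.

Food-to-microorganism ratio F/M = Q S₀ / (V X) = 1100 × 1710 / (174.0 × 3200) = 3.378 d⁻¹.

F/M ≈ 3.38 d⁻¹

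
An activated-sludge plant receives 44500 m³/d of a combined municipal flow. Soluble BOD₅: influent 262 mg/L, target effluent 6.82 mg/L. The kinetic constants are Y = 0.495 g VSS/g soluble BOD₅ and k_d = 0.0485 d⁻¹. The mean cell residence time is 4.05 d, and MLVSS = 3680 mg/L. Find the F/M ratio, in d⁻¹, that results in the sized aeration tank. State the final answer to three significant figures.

From the SRT design equation V = Y Q (S₀−S) θ_c / [X (1 + k_d θ_c)] = 0.495 × 44500 × (262 − 6.82) × 4.05 / [3680 × (1 + 0.0485 × 4.05)] = 2.28×10^7 / 4403 = 5171 m³.
F/M = Q·S₀ / (V·X) = 44500 × 262 / (5171 × 3680) = 0.6127 g soluble BOD₅·(g VSS·d)⁻¹.

F/M ≈ 0.613 d⁻¹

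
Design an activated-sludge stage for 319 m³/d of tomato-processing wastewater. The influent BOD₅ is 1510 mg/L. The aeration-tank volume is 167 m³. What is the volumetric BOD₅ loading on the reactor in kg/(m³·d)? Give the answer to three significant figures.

L_v ≈ 2.88 kg BOD₅/(m³·d)

Applied BOD₅ load per unit volume = Q·S₀/V = (319 × 1510/1000)/167.0 = 2.884 kg BOD₅·m⁻³·d⁻¹.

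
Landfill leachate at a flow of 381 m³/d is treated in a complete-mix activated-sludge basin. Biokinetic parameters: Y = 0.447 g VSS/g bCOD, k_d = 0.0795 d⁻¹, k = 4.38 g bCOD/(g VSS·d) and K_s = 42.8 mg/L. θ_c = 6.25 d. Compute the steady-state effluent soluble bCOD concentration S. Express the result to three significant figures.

Effluent substrate depends only on kinetics and SRT: S = K_s(1 + k_d θ_c) / [θ_c(Yk − k_d) − 1] = 42.8 × (1 + 0.0795 × 6.25) / [6.25 × (0.447 × 4.38 − 0.0795) − 1] = 64.07 / 10.74 = 5.965 mg/L.

S ≈ 5.97 mg/L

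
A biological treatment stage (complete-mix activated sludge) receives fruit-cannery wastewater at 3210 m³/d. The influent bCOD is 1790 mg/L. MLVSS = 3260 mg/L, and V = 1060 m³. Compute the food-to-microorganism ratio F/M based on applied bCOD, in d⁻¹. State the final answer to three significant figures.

F/M ≈ 1.66 d⁻¹

F/M = applied load / biomass = Q·S₀/(V·X) = 3210 × 1790 / (1060 × 3260) = 1.663 d⁻¹.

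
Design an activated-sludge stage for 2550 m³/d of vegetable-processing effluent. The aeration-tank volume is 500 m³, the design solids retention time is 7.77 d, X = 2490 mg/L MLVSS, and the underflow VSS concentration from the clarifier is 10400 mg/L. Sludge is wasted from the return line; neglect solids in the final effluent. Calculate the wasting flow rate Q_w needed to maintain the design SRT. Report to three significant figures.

Q_w = (V·X)/(θ_c X_r) = 500.0 × 2490 / (7.77 × 10400) = 15.41 m³/d.

Q_w ≈ 15.4 m³/d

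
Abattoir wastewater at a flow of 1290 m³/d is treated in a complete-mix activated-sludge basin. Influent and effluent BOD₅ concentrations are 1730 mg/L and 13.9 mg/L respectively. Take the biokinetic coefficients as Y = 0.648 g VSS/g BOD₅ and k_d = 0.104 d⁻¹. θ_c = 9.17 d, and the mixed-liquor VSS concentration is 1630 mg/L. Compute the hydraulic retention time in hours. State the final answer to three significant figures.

Rearranging the biomass balance for a CMAS with decay, V = Y·Q·ΔS·θ_c / [X·(1+k_d θ_c)] = 0.648 × 1290 × (1730 − 13.9) × 9.17 / [1630 × (1 + 0.104 × 9.17)] = 1.32×10^7 / 3184 = 4131 m³.
Hydraulic retention time τ = V/Q = 4131 / 1290 = 3.202 d = 76.85 h.

τ ≈ 76.9 h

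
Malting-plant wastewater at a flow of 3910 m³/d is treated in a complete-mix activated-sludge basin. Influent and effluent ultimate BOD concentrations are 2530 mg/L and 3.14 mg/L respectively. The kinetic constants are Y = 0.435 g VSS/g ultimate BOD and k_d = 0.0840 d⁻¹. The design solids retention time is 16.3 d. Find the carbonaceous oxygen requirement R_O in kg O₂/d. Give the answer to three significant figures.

The observed yield is Y_obs = Y/(1 + k_d·θ_c) = 0.435 / (1 + 0.0840 × 16.3) = 0.435 / 2.369 = 0.1836 g VSS per g ultimate BOD removed.
Mass of ultimate BOD removed per day: Q(S₀ − S) = 3910 × 2527 g/m³ = 9880 kg/d.
P_X = Y_obs·Q·(S₀ − S) = 0.1836 × 9880 = 1814 kg VSS/d.
R_O = Q·ΔS − 1.42 P_X = 9880 − 2576 = 7304 kg O₂/d.

R_O ≈ 7300 kg O₂/d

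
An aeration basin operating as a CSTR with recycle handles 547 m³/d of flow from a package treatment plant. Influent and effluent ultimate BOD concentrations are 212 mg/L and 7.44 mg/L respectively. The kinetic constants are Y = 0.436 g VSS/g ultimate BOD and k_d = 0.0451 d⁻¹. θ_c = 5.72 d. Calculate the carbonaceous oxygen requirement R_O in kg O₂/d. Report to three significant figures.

R_O ≈ 56.8 kg O₂/d

Correct the yield for decay: Y_obs = Y/(1 + k_d θ_c) = 0.436 / (1 + 0.0451 × 5.72) = 0.436 / 1.258 = 0.3466.
Mass of ultimate BOD removed per day: Q(S₀ − S) = 547 × 204.6 g/m³ = 111.9 kg/d.
Biomass synthesised: P_X = Y_obs × 111.9 = 38.78 kg VSS/d.
R_O = Q·(S₀ − S) − 1.42·P_X = 111.9 − 1.42 × 38.78 = 56.82 kg O₂/d.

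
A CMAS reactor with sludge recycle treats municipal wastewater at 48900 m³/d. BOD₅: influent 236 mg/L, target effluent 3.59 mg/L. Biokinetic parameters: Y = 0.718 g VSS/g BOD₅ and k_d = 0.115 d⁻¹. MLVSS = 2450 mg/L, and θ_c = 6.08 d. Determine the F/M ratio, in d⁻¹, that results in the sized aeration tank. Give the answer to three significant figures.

Rearranging the biomass balance for a CMAS with decay, V = Y·Q·ΔS·θ_c / [X·(1+k_d θ_c)] = 0.718 × 48900 × (236 − 3.59) × 6.08 / [2450 × (1 + 0.115 × 6.08)] = 4.96×10^7 / 4163 = 11917 m³.
Food-to-microorganism ratio F/M = Q S₀ / (V X) = 48900 × 236 / (11917 × 2450) = 0.3953 d⁻¹.

F/M ≈ 0.395 d⁻¹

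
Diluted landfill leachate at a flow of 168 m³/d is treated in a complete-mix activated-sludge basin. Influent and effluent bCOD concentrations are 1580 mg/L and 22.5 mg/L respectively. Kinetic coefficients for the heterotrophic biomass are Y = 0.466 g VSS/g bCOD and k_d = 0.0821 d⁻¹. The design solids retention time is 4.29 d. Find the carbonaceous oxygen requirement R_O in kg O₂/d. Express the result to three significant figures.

Correct the yield for decay: Y_obs = Y/(1 + k_d θ_c) = 0.466 / (1 + 0.0821 × 4.29) = 0.466 / 1.352 = 0.3446.
Q·(S₀ − S) = 168 × (1580 − 22.5) × 10⁻³ = 261.7 kg/d removed.
Biomass synthesised: P_X = Y_obs × 261.7 = 90.17 kg VSS/d.
Carbonaceous O₂ demand = substrate oxidised − cell-mass equivalent = 261.7 − 1.42 × 90.17 = 133.6 kg O₂/d.

R_O ≈ 134 kg O₂/d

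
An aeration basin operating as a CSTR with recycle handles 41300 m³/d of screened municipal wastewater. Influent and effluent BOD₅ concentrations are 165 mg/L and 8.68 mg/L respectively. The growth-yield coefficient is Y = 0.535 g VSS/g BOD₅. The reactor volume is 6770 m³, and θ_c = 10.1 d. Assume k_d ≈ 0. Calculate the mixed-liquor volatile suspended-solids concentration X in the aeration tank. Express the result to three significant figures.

Without decay, X = Y Q (S₀−S) θ_c / V = 0.535 × 41300 × (165 − 8.68) × 10.1 / 6770 = 5153 mg/L.

X ≈ 5150 mg/L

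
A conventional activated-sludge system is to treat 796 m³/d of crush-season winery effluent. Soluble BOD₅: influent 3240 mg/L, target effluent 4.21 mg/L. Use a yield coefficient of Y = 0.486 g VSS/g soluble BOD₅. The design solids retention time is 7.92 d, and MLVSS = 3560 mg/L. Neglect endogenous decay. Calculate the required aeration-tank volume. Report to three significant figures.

V ≈ 2780 m³

With k_d = 0 the design equation reduces to V = Y Q (S₀−S) θ_c / X = 0.486 × 796 × (3240 − 4.21) × 7.92 / 3560 = 2785 m³.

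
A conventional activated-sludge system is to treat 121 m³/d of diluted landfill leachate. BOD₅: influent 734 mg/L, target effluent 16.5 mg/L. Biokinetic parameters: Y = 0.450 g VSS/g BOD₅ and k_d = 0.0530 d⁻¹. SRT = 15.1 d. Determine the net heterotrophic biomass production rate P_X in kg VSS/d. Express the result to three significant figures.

P_X ≈ 21.7 kg VSS/d

Correct the yield for decay: Y_obs = Y/(1 + k_d θ_c) = 0.450 / (1 + 0.0530 × 15.1) = 0.450 / 1.800 = 0.2500.
Substrate removed = Q·(S₀ − S) = 121 m³/d × (734 − 16.5) g/m³ = 8.68×10^4 g/d = 86.82 kg/d.
Biomass produced: P_X = Y_obs·Q·ΔS = 0.2500 × 86.82 ≈ 21.70 kg VSS/d.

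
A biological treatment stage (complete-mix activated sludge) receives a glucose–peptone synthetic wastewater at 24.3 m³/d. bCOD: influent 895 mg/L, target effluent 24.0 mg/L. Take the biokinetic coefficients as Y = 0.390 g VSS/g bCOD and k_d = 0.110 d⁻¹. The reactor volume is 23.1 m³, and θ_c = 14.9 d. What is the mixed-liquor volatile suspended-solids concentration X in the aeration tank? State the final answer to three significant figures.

From V·X·(1 + k_d·θ_c) = Y·Q·(S₀ − S)·θ_c: X = 0.390 × 24.3 × (895 − 24.0) × 14.9 / [23.1 × (1 + 0.110 × 14.9)] = 2018 mg/L.

X ≈ 2020 mg/L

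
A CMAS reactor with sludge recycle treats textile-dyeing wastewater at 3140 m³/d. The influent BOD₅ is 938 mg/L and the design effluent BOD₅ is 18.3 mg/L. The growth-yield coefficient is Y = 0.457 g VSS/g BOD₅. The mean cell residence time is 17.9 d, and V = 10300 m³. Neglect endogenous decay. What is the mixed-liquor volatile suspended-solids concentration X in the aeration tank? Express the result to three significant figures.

X = Y·Q·ΔS·θ_c / V = 0.457 × 3140 × (938 − 18.3) × 17.9 / 10300 = 2294 mg/L.

X ≈ 2290 mg/L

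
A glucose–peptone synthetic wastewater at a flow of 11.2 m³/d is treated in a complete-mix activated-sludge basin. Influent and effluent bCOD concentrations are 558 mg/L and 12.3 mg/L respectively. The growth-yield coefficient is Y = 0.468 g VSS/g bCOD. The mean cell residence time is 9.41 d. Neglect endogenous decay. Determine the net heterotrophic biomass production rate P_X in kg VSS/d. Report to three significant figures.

No decay correction is needed, so Y_obs = Y = 0.468.
Q·(S₀ − S) = 11.2 × (558 − 12.3) × 10⁻³ = 6.112 kg/d removed.
Net biomass production P_X = Y_obs × Q·(S₀ − S) = 0.4680 × 6.112 = 2.860 kg VSS/d.

P_X ≈ 2.86 kg VSS/d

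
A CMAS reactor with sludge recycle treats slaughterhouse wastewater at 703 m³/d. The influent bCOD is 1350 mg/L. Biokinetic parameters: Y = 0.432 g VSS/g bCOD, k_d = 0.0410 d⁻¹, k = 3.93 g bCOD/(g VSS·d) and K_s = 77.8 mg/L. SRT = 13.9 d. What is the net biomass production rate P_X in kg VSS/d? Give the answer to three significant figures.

From the Monod/SRT balance for a CMAS, S = K_s·(1+k_d θ_c)/[θ_c·(Y k − k_d) − 1] = 77.8 × (1 + 0.0410 × 13.9) / [13.9 × (0.432 × 3.93 − 0.0410) − 1] = 122.1 / 22.03 = 5.544 mg/L.
The observed yield is Y_obs = Y/(1 + k_d·θ_c) = 0.432 / (1 + 0.0410 × 13.9) = 0.432 / 1.570 = 0.2752 g VSS per g bCOD removed.
Q·(S₀ − S) = 703 × (1350 − 5.54) × 10⁻³ = 945.2 kg/d removed.
P_X = Y_obs · Q(S₀ − S) = 0.2752 × 945.2 = 260.1 kg VSS/d.

P_X ≈ 260 kg VSS/d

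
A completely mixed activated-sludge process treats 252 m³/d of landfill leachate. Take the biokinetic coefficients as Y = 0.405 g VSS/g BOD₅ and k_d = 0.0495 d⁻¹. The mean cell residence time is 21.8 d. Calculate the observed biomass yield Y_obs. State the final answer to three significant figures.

Y_obs = Y / (1 + k_d θ_c) = 0.405 / (1 + 0.0495 × 21.8) = 0.405 / 2.079 = 0.1948.

Y_obs ≈ 0.195 g VSS/g BOD₅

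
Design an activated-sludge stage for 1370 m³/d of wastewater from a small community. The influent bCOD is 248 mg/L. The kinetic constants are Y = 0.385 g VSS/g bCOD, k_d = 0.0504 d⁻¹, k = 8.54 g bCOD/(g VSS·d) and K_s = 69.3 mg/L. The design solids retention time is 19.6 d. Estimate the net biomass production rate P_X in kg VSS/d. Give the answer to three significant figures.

Effluent substrate depends only on kinetics and SRT: S = K_s(1 + k_d θ_c) / [θ_c(Yk − k_d) − 1] = 69.3 × (1 + 0.0504 × 19.6) / [19.6 × (0.385 × 8.54 − 0.0504) − 1] = 137.8 / 62.45 = 2.206 mg/L.
Correct the yield for decay: Y_obs = Y/(1 + k_d θ_c) = 0.385 / (1 + 0.0504 × 19.6) = 0.385 / 1.988 = 0.1937.
ΔS = 248 − 2.21 = 245.8 mg/L, so the substrate removal rate is 1370 × 245.8/1000 = 336.7 kg bCOD/d.
Biomass produced: P_X = Y_obs·Q·ΔS = 0.1937 × 336.7 ≈ 65.22 kg VSS/d.

P_X ≈ 65.2 kg VSS/d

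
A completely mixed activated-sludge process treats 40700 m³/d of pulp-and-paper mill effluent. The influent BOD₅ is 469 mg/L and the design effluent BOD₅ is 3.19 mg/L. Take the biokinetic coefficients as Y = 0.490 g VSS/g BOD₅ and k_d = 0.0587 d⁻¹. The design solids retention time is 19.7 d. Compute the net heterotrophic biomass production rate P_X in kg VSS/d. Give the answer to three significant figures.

Observed yield with endogenous decay: Y_obs = Y / (1 + k_d·θ_c) = 0.490 / (1 + 0.0587 × 19.7) = 0.490 / 2.156 = 0.2272 g VSS/g BOD₅.
Mass of BOD₅ removed per day: Q(S₀ − S) = 40700 × 465.8 g/m³ = 18958 kg/d.
Net biomass production P_X = Y_obs × Q·(S₀ − S) = 0.2272 × 18958 = 4308 kg VSS/d.

P_X ≈ 4310 kg VSS/d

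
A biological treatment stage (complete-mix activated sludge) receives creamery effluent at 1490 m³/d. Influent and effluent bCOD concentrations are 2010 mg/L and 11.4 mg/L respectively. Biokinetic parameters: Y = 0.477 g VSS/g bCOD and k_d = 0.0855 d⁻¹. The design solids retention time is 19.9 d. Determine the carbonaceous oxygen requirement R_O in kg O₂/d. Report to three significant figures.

Y_obs = Y / (1 + k_d θ_c) = 0.477 / (1 + 0.0855 × 19.9) = 0.477 / 2.701 = 0.1766.
ΔS = 2010 − 11.4 = 1999 mg/L, so the substrate removal rate is 1490 × 1999/1000 = 2978 kg bCOD/d.
P_X = Y_obs·Q·(S₀ − S) = 0.1766 × 2978 = 525.8 kg VSS/d.
R_O = Q·(S₀ − S) − 1.42·P_X = 2978 − 1.42 × 525.8 = 2231 kg O₂/d.

R_O ≈ 2230 kg O₂/d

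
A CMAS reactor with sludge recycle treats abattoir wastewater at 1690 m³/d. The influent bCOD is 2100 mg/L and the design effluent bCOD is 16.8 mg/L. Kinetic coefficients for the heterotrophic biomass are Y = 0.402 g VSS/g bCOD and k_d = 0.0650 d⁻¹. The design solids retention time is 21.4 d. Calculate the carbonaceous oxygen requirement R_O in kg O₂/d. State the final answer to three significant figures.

R_O ≈ 2680 kg O₂/d

Y_obs = Y / (1 + k_d θ_c) = 0.402 / (1 + 0.0650 × 21.4) = 0.402 / 2.391 = 0.1681.
Mass of bCOD removed per day: Q(S₀ − S) = 1690 × 2083 g/m³ = 3521 kg/d.
Net sludge production P_X = 0.1681 × 3521 = 591.9 kg VSS/d.
Carbonaceous O₂ demand = substrate oxidised − cell-mass equivalent = 3521 − 1.42 × 591.9 = 2680 kg O₂/d.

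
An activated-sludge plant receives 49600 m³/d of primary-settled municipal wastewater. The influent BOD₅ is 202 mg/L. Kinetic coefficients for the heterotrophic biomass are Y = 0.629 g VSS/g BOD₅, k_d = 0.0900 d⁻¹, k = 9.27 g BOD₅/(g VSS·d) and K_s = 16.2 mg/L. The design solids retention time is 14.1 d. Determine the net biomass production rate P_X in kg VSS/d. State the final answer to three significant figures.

From the Monod/SRT balance for a CMAS, S = K_s·(1+k_d θ_c)/[θ_c·(Y k − k_d) − 1] = 16.2 × (1 + 0.0900 × 14.1) / [14.1 × (0.629 × 9.27 − 0.0900) − 1] = 36.76 / 79.95 = 0.4598 mg/L.
The observed yield is Y_obs = Y/(1 + k_d·θ_c) = 0.629 / (1 + 0.0900 × 14.1) = 0.629 / 2.269 = 0.2772 g VSS per g BOD₅ removed.
ΔS = 202 − 0.460 = 201.5 mg/L, so the substrate removal rate is 49600 × 201.5/1000 = 9996 kg BOD₅/d.
Biomass produced: P_X = Y_obs·Q·ΔS = 0.2772 × 9996 ≈ 2771 kg VSS/d.

P_X ≈ 2770 kg VSS/d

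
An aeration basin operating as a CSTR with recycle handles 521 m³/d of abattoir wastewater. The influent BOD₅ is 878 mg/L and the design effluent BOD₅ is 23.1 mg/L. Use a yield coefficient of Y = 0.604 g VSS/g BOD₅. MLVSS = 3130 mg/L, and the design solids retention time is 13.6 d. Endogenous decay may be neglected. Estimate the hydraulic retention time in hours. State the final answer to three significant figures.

τ ≈ 53.8 h

With k_d = 0 the design equation reduces to V = Y Q (S₀−S) θ_c / X = 0.604 × 521 × (878 − 23.1) × 13.6 / 3130 = 1169 m³.
τ = V/Q = 1169/521 = 2.244 d, or 53.85 h.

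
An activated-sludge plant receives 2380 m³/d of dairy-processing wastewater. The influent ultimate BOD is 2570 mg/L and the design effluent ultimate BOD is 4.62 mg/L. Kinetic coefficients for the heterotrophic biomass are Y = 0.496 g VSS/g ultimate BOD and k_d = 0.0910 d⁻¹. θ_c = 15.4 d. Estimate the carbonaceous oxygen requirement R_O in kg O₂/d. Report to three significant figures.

Correct the yield for decay: Y_obs = Y/(1 + k_d θ_c) = 0.496 / (1 + 0.0910 × 15.4) = 0.496 / 2.401 = 0.2065.
ΔS = 2570 − 4.62 = 2565 mg/L, so the substrate removal rate is 2380 × 2565/1000 = 6106 kg ultimate BOD/d.
Biomass synthesised: P_X = Y_obs × 6106 = 1261 kg VSS/d.
Carbonaceous O₂ demand = substrate oxidised − cell-mass equivalent = 6106 − 1.42 × 1261 = 4315 kg O₂/d.

R_O ≈ 4310 kg O₂/d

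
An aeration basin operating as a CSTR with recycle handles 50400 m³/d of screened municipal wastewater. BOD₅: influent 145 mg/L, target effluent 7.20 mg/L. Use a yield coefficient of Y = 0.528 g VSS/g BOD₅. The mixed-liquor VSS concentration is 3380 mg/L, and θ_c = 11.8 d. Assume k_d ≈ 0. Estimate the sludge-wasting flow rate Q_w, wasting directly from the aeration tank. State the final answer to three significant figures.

V·X = Y·Q·ΔS·θ_c gives V = 0.528 × 50400 × (145 − 7.20) × 11.8 / 3380 = 12802 m³.
For wasting at MLVSS concentration, Q_w = V/θ_c = 12802/11.8 = 1085 m³/d.

Q_w ≈ 1080 m³/d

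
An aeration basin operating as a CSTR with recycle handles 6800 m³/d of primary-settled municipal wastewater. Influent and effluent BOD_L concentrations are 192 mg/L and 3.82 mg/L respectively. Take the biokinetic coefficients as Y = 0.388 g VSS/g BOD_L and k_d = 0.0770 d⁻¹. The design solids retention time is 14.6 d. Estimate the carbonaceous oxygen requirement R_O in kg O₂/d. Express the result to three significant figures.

R_O ≈ 948 kg O₂/d

Correct the yield for decay: Y_obs = Y/(1 + k_d θ_c) = 0.388 / (1 + 0.0770 × 14.6) = 0.388 / 2.124 = 0.1827.
Substrate removed = Q·(S₀ − S) = 6800 m³/d × (192 − 3.82) g/m³ = 1.28×10^6 g/d = 1280 kg/d.
Biomass synthesised: P_X = Y_obs × 1280 = 233.7 kg VSS/d.
Carbonaceous O₂ demand = substrate oxidised − cell-mass equivalent = 1280 − 1.42 × 233.7 = 947.7 kg O₂/d.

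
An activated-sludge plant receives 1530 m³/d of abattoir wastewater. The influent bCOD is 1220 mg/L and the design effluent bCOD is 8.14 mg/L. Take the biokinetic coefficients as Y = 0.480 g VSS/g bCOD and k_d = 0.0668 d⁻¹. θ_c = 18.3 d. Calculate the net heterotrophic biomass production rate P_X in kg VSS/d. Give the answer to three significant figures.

P_X ≈ 400 kg VSS/d

Y_obs = Y / (1 + k_d θ_c) = 0.480 / (1 + 0.0668 × 18.3) = 0.480 / 2.222 = 0.2160.
Mass of bCOD removed per day: Q(S₀ − S) = 1530 × 1212 g/m³ = 1854 kg/d.
P_X = Y_obs · Q(S₀ − S) = 0.2160 × 1854 = 400.5 kg VSS/d.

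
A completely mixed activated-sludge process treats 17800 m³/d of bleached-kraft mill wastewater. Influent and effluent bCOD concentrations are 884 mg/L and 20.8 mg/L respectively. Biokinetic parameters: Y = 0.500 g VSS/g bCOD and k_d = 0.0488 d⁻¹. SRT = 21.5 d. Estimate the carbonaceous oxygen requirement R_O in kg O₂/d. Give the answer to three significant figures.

R_O ≈ 10000 kg O₂/d

Y_obs = Y / (1 + k_d θ_c) = 0.500 / (1 + 0.0488 × 21.5) = 0.500 / 2.049 = 0.2440.
ΔS = 884 − 20.8 = 863.2 mg/L, so the substrate removal rate is 17800 × 863.2/1000 = 15365 kg bCOD/d.
Net sludge production P_X = 0.2440 × 15365 = 3749 kg VSS/d.
R_O = Q·ΔS − 1.42 P_X = 15365 − 5324 = 10041 kg O₂/d.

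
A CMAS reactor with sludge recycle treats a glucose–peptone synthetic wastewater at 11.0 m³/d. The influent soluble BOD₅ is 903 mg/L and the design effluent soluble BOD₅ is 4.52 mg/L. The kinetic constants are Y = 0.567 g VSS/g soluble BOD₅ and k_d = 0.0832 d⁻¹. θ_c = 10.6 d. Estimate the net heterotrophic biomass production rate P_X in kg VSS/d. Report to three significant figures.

Y_obs = Y / (1 + k_d θ_c) = 0.567 / (1 + 0.0832 × 10.6) = 0.567 / 1.882 = 0.3013.
ΔS = 903 − 4.52 = 898.5 mg/L, so the substrate removal rate is 11.0 × 898.5/1000 = 9.883 kg soluble BOD₅/d.
Biomass produced: P_X = Y_obs·Q·ΔS = 0.3013 × 9.883 ≈ 2.978 kg VSS/d.

P_X ≈ 2.98 kg VSS/d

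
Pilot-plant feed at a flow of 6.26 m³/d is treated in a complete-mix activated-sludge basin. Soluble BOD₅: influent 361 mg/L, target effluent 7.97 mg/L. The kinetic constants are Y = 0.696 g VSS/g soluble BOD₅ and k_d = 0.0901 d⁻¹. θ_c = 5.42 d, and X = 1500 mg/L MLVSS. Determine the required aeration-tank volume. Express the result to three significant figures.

Rearranging the biomass balance for a CMAS with decay, V = Y·Q·ΔS·θ_c / [X·(1+k_d θ_c)] = 0.696 × 6.26 × (361 − 7.97) × 5.42 / [1500 × (1 + 0.0901 × 5.42)] = 8.34×10^3 / 2233 = 3.734 m³.

V ≈ 3.73 m³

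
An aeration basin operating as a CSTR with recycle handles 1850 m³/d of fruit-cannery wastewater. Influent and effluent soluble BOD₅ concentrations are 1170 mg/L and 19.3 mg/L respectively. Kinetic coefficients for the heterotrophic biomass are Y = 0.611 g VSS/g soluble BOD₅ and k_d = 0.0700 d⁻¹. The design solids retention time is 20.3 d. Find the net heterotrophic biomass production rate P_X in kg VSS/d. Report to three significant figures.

P_X ≈ 537 kg VSS/d

Y_obs = Y / (1 + k_d θ_c) = 0.611 / (1 + 0.0700 × 20.3) = 0.611 / 2.421 = 0.2524.
Mass of soluble BOD₅ removed per day: Q(S₀ − S) = 1850 × 1151 g/m³ = 2129 kg/d.
Biomass produced: P_X = Y_obs·Q·ΔS = 0.2524 × 2129 ≈ 537.3 kg VSS/d.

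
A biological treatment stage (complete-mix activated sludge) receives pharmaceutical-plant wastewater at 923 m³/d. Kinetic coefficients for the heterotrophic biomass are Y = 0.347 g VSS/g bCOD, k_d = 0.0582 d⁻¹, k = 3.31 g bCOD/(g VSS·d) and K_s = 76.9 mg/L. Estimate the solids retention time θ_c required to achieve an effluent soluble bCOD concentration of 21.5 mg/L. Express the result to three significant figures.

Specific growth rate at S = 21.5 mg/L: μ = YkS/(K_s+S) = 0.347·3.31·21.5/(76.9+21.5) = 0.2510 d⁻¹.
θ_c = 1/(μ − k_d) = 1/(0.2510 − 0.0582) = 1/0.1928 = 5.188 d.

θ_c ≈ 5.19 d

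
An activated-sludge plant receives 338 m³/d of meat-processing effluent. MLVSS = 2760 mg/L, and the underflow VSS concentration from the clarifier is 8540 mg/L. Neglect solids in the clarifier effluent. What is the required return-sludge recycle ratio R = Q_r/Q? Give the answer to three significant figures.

R ≈ 0.478

R = Q_r/Q = X/(X_r − X) = 2760 / (8540 − 2760) = 0.4775.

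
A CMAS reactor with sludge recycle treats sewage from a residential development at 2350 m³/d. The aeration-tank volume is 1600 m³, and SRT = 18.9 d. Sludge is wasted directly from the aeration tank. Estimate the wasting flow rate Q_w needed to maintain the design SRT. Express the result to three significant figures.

For wasting at MLVSS concentration, Q_w = V/θ_c = 1600/18.9 = 84.66 m³/d.

Q_w ≈ 84.7 m³/d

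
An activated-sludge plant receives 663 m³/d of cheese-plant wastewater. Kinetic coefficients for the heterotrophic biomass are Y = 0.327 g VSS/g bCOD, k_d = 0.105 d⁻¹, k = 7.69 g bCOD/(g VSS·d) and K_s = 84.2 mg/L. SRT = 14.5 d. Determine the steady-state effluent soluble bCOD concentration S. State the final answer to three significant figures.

S ≈ 6.26 mg/L

For a completely mixed reactor with recycle the Lawrence–McCarty relation gives S = K_s·(1 + k_d·θ_c) / [θ_c·(Y·k − k_d) − 1] = 84.2 × (1 + 0.105 × 14.5) / [14.5 × (0.327 × 7.69 − 0.105) − 1] = 212.4 / 33.94 = 6.258 mg/L.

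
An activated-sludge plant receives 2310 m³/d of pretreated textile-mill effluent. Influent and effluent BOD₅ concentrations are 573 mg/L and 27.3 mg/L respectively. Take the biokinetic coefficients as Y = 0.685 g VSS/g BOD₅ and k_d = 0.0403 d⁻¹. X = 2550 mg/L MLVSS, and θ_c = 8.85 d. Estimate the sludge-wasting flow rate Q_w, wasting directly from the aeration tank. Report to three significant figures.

Rearranging the biomass balance for a CMAS with decay, V = Y·Q·ΔS·θ_c / [X·(1+k_d θ_c)] = 0.685 × 2310 × (573 − 27.3) × 8.85 / [2550 × (1 + 0.0403 × 8.85)] = 7.64×10^6 / 3459 = 2209 m³.
With mixed-liquor wasting, θ_c = V/Q_w, so Q_w = V/θ_c = 2209/8.85 = 249.6 m³/d.

Q_w ≈ 250 m³/d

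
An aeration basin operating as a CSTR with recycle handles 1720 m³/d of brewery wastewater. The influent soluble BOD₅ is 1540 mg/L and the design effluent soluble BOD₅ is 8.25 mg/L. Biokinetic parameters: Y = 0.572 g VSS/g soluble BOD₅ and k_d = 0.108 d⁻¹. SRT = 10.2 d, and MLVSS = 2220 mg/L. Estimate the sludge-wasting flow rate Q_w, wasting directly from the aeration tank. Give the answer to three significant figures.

Q_w ≈ 323 m³/d

Steady-state biomass mass balance: V·X·(1 + k_d·θ_c) = Y·Q·(S₀ − S)·θ_c, so V = 0.572 × 1720 × (1540 − 8.25) × 10.2 / [2220 × (1 + 0.108 × 10.2)] = 1.54×10^7 / 4666 = 3295 m³.
With mixed-liquor wasting, θ_c = V/Q_w, so Q_w = V/θ_c = 3295/10.2 = 323.0 m³/d.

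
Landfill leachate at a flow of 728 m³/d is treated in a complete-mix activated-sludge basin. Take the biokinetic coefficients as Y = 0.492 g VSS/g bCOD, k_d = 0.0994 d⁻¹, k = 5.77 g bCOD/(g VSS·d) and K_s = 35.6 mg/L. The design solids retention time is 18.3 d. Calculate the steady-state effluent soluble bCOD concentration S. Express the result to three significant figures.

S ≈ 2.04 mg/L

For a completely mixed reactor with recycle the Lawrence–McCarty relation gives S = K_s·(1 + k_d·θ_c) / [θ_c·(Y·k − k_d) − 1] = 35.6 × (1 + 0.0994 × 18.3) / [18.3 × (0.492 × 5.77 − 0.0994) − 1] = 100.4 / 49.13 = 2.043 mg/L.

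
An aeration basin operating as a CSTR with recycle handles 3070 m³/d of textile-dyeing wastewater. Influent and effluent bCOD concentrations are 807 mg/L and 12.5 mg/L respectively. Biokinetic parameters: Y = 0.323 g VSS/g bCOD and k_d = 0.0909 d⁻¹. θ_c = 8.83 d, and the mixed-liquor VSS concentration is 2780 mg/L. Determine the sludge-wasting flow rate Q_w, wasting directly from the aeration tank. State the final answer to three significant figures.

Q_w ≈ 157 m³/d

From the SRT design equation V = Y Q (S₀−S) θ_c / [X (1 + k_d θ_c)] = 0.323 × 3070 × (807 − 12.5) × 8.83 / [2780 × (1 + 0.0909 × 8.83)] = 6.96×10^6 / 5011 = 1388 m³.
For wasting at MLVSS concentration, Q_w = V/θ_c = 1388/8.83 = 157.2 m³/d.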